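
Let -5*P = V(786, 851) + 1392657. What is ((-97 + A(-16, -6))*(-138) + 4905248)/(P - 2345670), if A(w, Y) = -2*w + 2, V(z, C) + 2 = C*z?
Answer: -24569710/13789891 ≈ -1.7817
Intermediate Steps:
V(z, C) = -2 + C*z
A(w, Y) = 2 - 2*w
P = -2061541/5 (P = -((-2 + 851*786) + 1392657)/5 = -((-2 + 668886) + 1392657)/5 = -(668884 + 1392657)/5 = -⅕*2061541 = -2061541/5 ≈ -4.1231e+5)
((-97 + A(-16, -6))*(-138) + 4905248)/(P - 2345670) = ((-97 + (2 - 2*(-16)))*(-138) + 4905248)/(-2061541/5 - 2345670) = ((-97 + (2 + 32))*(-138) + 4905248)/(-13789891/5) = ((-97 + 34)*(-138) + 4905248)*(-5/13789891) = (-63*(-138) + 4905248)*(-5/13789891) = (8694 + 4905248)*(-5/13789891) = 4913942*(-5/13789891) = -24569710/13789891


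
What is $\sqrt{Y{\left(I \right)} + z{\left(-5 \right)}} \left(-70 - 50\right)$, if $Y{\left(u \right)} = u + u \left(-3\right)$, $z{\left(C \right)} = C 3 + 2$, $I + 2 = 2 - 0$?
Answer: $- 120 i \sqrt{13} \approx - 432.67 i$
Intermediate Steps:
$I = 0$ ($I = -2 + \left(2 - 0\right) = -2 + \left(2 + 0\right) = -2 + 2 = 0$)
$z{\left(C \right)} = 2 + 3 C$ ($z{\left(C \right)} = 3 C + 2 = 2 + 3 C$)
$Y{\left(u \right)} = - 2 u$ ($Y{\left(u \right)} = u - 3 u = - 2 u$)
$\sqrt{Y{\left(I \right)} + z{\left(-5 \right)}} \left(-70 - 50\right) = \sqrt{\left(-2\right) 0 + \left(2 + 3 \left(-5\right)\right)} \left(-70 - 50\right) = \sqrt{0 + \left(2 - 15\right)} \left(-120\right) = \sqrt{0 - 13} \left(-120\right) = \sqrt{-13} \left(-120\right) = i \sqrt{13} \left(-120\right) = - 120 i \sqrt{13}$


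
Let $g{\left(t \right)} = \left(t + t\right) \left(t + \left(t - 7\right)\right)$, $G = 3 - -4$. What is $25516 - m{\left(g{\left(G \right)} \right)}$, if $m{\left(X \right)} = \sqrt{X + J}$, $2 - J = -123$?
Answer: $25516 - \sqrt{223} \approx 25501.0$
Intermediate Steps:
$J = 125$ ($J = 2 - -123 = 2 + 123 = 125$)
$G = 7$ ($G = 3 + 4 = 7$)
$g{\left(t \right)} = 2 t \left(-7 + 2 t\right)$ ($g{\left(t \right)} = 2 t \left(t + \left(-7 + t\right)\right) = 2 t \left(-7 + 2 t\right)$)
$m{\left(X \right)} = \sqrt{125 + X}$ ($m{\left(X \right)} = \sqrt{X + 125} = \sqrt{125 + X}$)
$25516 - m{\left(g{\left(G \right)} \right)} = 25516 - \sqrt{125 + 2 \cdot 7 \left(-7 + 2 \cdot 7\right)} = 25516 - \sqrt{125 + 2 \cdot 7 \left(-7 + 14\right)} = 25516 - \sqrt{125 + 2 \cdot 7 \cdot 7} = 25516 - \sqrt{125 + 98} = 25516 - \sqrt{223}$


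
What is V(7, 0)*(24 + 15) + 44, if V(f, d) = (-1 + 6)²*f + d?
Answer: 6869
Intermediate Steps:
V(f, d) = d + 25*f (V(f, d) = 5²*f + d = 25*f + d = d + 25*f)
V(7, 0)*(24 + 15) + 44 = (0 + 25*7)*(24 + 15) + 44 = (0 + 175)*39 + 44 = 175*39 + 44 = 6825 + 44 = 6869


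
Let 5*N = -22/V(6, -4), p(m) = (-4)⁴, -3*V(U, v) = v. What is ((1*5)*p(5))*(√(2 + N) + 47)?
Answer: 60160 + 128*I*√130 ≈ 60160.0 + 1459.4*I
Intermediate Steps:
V(U, v) = -v/3
p(m) = 256
N = -33/10 (N = (-22/((-⅓*(-4))))/5 = (-22/4/3)/5 = (-22*¾)/5 = (⅕)*(-33/2) = -33/10 ≈ -3.3000)
((1*5)*p(5))*(√(2 + N) + 47) = ((1*5)*256)*(√(2 - 33/10) + 47) = (5*256)*(√(-13/10) + 47) = 1280*(I*√130/10 + 47) = 1280*(47 + I*√130/10) = 60160 + 128*I*√130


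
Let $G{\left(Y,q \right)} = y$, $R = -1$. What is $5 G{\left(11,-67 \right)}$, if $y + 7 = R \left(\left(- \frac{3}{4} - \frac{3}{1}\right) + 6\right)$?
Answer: $- \frac{185}{4} \approx -46.25$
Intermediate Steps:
$y = - \frac{37}{4}$ ($y = -7 - \left(\left(- \frac{3}{4} - \frac{3}{1}\right) + 6\right) = -7 - \left(\left(\left(-3\right) \frac{1}{4} - 3\right) + 6\right) = -7 - \left(\left(- \frac{3}{4} - 3\right) + 6\right) = -7 - \left(- \frac{15}{4} + 6\right) = -7 - \frac{9}{4} = - \frac{37}{4} \approx -9.25$)
$G{\left(Y,q \right)} = - \frac{37}{4}$
$5 G{\left(11,-67 \right)} = 5 \left(- \frac{37}{4}\right) = - \frac{185}{4}$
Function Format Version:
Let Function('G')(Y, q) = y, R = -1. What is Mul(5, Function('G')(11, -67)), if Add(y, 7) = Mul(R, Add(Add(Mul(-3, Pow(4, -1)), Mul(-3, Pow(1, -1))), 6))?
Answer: Rational(-185, 4) ≈ -46.250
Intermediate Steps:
y = Rational(-37, 4) (y = Add(-7, Mul(-1, Add(Add(Mul(-3, Pow(4, -1)), Mul(-3, Pow(1, -1))), 6))) = Add(-7, Mul(-1, Add(Add(Mul(-3, Rational(1, 4)), Mul(-3, 1)), 6))) = Add(-7, Mul(-1, Add(Add(Rational(-3, 4), -3), 6))) = Add(-7, Mul(-1, Add(Rational(-15, 4), 6))) = Add(-7, Mul(-1, Rational(9, 4))) = Add(-7, Rational(-9, 4)) = Rational(-37, 4) ≈ -9.2500)
Function('G')(Y, q) = Rational(-37, 4)
Mul(5, Function('G')(11, -67)) = Mul(5, Rational(-37, 4)) = Rational(-185, 4)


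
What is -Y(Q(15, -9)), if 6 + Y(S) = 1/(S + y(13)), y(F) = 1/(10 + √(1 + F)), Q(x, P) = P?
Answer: 41486/6787 - √14/6787 ≈ 6.1120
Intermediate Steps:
Y(S) = -6 + 1/(S + 1/(10 + √14)) (Y(S) = -6 + 1/(S + 1/(10 + √(1 + 13))) = -6 + 1/(S + 1/(10 + √14)))
-Y(Q(15, -9)) = -(-6 - (-1 + 6*(-9))*(10 + √14))/(1 - 9*(10 + √14)) = -(-6 - (-1 - 54)*(10 + √14))/(1 + (-90 - 9*√14)) = -(-6 - 1*(-55)*(10 + √14))/(-89 - 9*√14) = -(-6 + (550 + 55*√14))/(-89 - 9*√14) = -(544 + 55*√14)/(-89 - 9*√14)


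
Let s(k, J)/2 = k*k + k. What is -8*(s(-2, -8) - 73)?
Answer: 552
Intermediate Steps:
s(k, J) = 2*k + 2*k**2 (s(k, J) = 2*(k*k + k) = 2*(k**2 + k) = 2*(k + k**2) = 2*k + 2*k**2)
-8*(s(-2, -8) - 73) = -8*(2*(-2)*(1 - 2) - 73) = -8*(2*(-2)*(-1) - 73) = -8*(4 - 73) = -8*(-69) = 552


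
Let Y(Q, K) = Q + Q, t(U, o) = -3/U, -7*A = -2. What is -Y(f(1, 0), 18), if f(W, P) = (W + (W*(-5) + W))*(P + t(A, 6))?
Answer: -63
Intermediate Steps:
A = 2/7 (A = -⅐*(-2) = 2/7 ≈ 0.28571)
f(W, P) = -3*W*(-21/2 + P) (f(W, P) = (W + (W*(-5) + W))*(P - 3/2/7) = (W + (-5*W + W))*(P - 3*7/2) = (W - 4*W)*(P - 21/2) = (-3*W)*(-21/2 + P) = -3*W*(-21/2 + P))
Y(Q, K) = 2*Q
-Y(f(1, 0), 18) = -2*(3/2)*1*(21 - 2*0) = -2*(3/2)*1*(21 + 0) = -2*(3/2)*1*21 = -2*63/2 = -1*63 = -63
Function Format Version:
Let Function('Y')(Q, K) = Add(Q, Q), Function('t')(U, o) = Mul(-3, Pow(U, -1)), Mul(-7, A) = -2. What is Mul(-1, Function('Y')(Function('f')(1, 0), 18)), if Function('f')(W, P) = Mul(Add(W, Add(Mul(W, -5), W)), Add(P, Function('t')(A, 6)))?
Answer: -63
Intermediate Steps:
A = Rational(2, 7) (A = Mul(Rational(-1, 7), -2) = Rational(2, 7) ≈ 0.28571)
Function('f')(W, P) = Mul(-3, W, Add(Rational(-21, 2), P)) (Function('f')(W, P) = Mul(Add(W, Add(Mul(W, -5), W)), Add(P, Mul(-3, Pow(Rational(2, 7), -1)))) = Mul(Add(W, Add(Mul(-5, W), W)), Add(P, Mul(-3, Rational(7, 2)))) = Mul(Add(W, Mul(-4, W)), Add(P, Rational(-21, 2))) = Mul(Mul(-3, W), Add(Rational(-21, 2), P)) = Mul(-3, W, Add(Rational(-21, 2), P)))
Function('Y')(Q, K) = Mul(2, Q)
Mul(-1, Function('Y')(Function('f')(1, 0), 18)) = Mul(-1, Mul(2, Mul(Rational(3, 2), 1, Add(21, Mul(-2, 0))))) = Mul(-1, Mul(2, Mul(Rational(3, 2), 1, Add(21, 0)))) = Mul(-1, Mul(2, Mul(Rational(3, 2), 1, 21))) = Mul(-1, Mul(2, Rational(63, 2))) = Mul(-1, 63) = -63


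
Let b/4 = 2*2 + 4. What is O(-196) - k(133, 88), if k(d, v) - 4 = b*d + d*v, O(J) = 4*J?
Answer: -16748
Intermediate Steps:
b = 32 (b = 4*(2*2 + 4) = 4*(4 + 4) = 4*8 = 32)
k(d, v) = 4 + 32*d + d*v (k(d, v) = 4 + (32*d + d*v) = 4 + 32*d + d*v)
O(-196) - k(133, 88) = 4*(-196) - (4 + 32*133 + 133*88) = -784 - (4 + 4256 + 11704) = -784 - 1*15964 = -784 - 15964 = -16748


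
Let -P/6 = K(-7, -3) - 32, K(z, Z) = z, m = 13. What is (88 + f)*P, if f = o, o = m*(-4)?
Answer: 8424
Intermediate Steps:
o = -52 (o = 13*(-4) = -52)
P = 234 (P = -6*(-7 - 32) = -6*(-39) = 234)
f = -52
(88 + f)*P = (88 - 52)*234 = 36*234 = 8424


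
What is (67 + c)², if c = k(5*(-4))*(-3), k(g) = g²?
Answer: 1283689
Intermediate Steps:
c = -1200 (c = (5*(-4))²*(-3) = (-20)²*(-3) = 400*(-3) = -1200)
(67 + c)² = (67 - 1200)² = (-1133)² = 1283689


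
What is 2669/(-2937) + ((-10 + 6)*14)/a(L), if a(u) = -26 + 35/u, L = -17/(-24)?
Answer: -1929143/584463 ≈ -3.3007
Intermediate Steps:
L = 17/24 (L = -17*(-1/24) = 17/24 ≈ 0.70833)
2669/(-2937) + ((-10 + 6)*14)/a(L) = 2669/(-2937) + ((-10 + 6)*14)/(-26 + 35/(17/24)) = 2669*(-1/2937) + (-4*14)/(-26 + 35*(24/17)) = -2669/2937 - 56/(-26 + 840/17) = -2669/2937 - 56/398/17 = -2669/2937 - 56*17/398 = -2669/2937 - 476/199 = -1929143/584463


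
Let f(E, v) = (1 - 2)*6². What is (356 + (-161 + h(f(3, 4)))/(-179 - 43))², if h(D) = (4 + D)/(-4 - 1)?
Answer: 156762940489/1232100 ≈ 1.2723e+5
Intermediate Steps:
f(E, v) = -36 (f(E, v) = -1*36 = -36)
h(D) = -⅘ - D/5 (h(D) = (4 + D)/(-5) = (4 + D)*(-⅕) = -⅘ - D/5)
(356 + (-161 + h(f(3, 4)))/(-179 - 43))² = (356 + (-161 + (-⅘ - ⅕*(-36)))/(-179 - 43))² = (356 + (-161 + (-⅘ + 36/5))/(-222))² = (356 + (-161 + 32/5)*(-1/222))² = (356 - 773/5*(-1/222))² = (356 + 773/1110)² = (395933/1110)² = 156762940489/1232100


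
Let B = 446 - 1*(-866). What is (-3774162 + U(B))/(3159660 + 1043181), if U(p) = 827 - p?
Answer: -3774647/4202841 ≈ -0.89812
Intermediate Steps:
B = 1312 (B = 446 + 866 = 1312)
(-3774162 + U(B))/(3159660 + 1043181) = (-3774162 + (827 - 1*1312))/(3159660 + 1043181) = (-3774162 + (827 - 1312))/4202841 = (-3774162 - 485)*(1/4202841) = -3774647*1/4202841 = -3774647/4202841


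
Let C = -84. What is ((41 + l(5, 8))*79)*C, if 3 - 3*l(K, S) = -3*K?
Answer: -311892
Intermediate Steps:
l(K, S) = 1 + K (l(K, S) = 1 - (-1)*K = 1 + K)
((41 + l(5, 8))*79)*C = ((41 + (1 + 5))*79)*(-84) = ((41 + 6)*79)*(-84) = (47*79)*(-84) = 3713*(-84) = -311892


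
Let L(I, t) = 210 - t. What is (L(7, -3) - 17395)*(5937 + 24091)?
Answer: -515941096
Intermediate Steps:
(L(7, -3) - 17395)*(5937 + 24091) = ((210 - 1*(-3)) - 17395)*(5937 + 24091) = ((210 + 3) - 17395)*30028 = (213 - 17395)*30028 = -17182*30028 = -515941096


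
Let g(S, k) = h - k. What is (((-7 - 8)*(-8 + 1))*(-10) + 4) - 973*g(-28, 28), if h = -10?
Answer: 35928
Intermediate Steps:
g(S, k) = -10 - k
(((-7 - 8)*(-8 + 1))*(-10) + 4) - 973*g(-28, 28) = (((-7 - 8)*(-8 + 1))*(-10) + 4) - 973*(-10 - 1*28) = (-15*(-7)*(-10) + 4) - 973*(-10 - 28) = (105*(-10) + 4) - 973*(-38) = (-1050 + 4) + 36974 = -1046 + 36974 = 35928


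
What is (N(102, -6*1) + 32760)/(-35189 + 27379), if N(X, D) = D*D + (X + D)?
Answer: -16446/3905 ≈ -4.2115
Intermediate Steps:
N(X, D) = D + X + D**2 (N(X, D) = D**2 + (D + X) = D + X + D**2)
(N(102, -6*1) + 32760)/(-35189 + 27379) = ((-6*1 + 102 + (-6*1)**2) + 32760)/(-35189 + 27379) = ((-6 + 102 + (-6)**2) + 32760)/(-7810) = ((-6 + 102 + 36) + 32760)*(-1/7810) = (132 + 32760)*(-1/7810) = 32892*(-1/7810) = -16446/3905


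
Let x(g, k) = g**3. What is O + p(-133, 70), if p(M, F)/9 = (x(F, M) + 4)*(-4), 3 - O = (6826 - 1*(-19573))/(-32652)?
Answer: -403191473533/32652 ≈ -1.2348e+7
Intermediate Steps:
O = 124355/32652 (O = 3 - (6826 - 1*(-19573))/(-32652) = 3 - (6826 + 19573)*(-1)/32652 = 3 - 26399*(-1)/32652 = 3 - 1*(-26399/32652) = 3 + 26399/32652 = 124355/32652 ≈ 3.8085)
p(M, F) = -144 - 36*F**3 (p(M, F) = 9*((F**3 + 4)*(-4)) = 9*((4 + F**3)*(-4)) = 9*(-16 - 4*F**3) = -144 - 36*F**3)
O + p(-133, 70) = 124355/32652 + (-144 - 36*70**3) = 124355/32652 + (-144 - 36*343000) = 124355/32652 + (-144 - 12348000) = 124355/32652 - 12348144 = -403191473533/32652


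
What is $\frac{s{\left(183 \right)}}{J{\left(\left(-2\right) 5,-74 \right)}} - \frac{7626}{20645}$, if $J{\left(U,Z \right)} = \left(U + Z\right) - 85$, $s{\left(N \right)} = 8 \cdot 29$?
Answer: $- \frac{6078434}{3489005} \approx -1.7422$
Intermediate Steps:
$s{\left(N \right)} = 232$
$J{\left(U,Z \right)} = -85 + U + Z$ ($J{\left(U,Z \right)} = \left(U + Z\right) - 85 = -85 + U + Z$)
$\frac{s{\left(183 \right)}}{J{\left(\left(-2\right) 5,-74 \right)}} - \frac{7626}{20645} = \frac{232}{-85 - 10 - 74} - \frac{7626}{20645} = \frac{232}{-169} - \frac{7626}{20645} = 232 \left(- \frac{1}{169}\right) - \frac{7626}{20645} = - \frac{232}{169} - \frac{7626}{20645} = - \frac{6078434}{3489005}$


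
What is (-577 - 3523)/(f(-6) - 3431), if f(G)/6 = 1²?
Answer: 164/137 ≈ 1.1971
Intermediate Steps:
f(G) = 6 (f(G) = 6*1² = 6*1 = 6)
(-577 - 3523)/(f(-6) - 3431) = (-577 - 3523)/(6 - 3431) = -4100/(-3425) = -4100*(-1/3425) = 164/137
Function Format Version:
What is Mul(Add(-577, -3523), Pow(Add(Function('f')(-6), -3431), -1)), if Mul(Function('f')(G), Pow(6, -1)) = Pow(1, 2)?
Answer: Rational(164, 137) ≈ 1.1971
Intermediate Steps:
Function('f')(G) = 6 (Function('f')(G) = Mul(6, Pow(1, 2)) = Mul(6, 1) = 6)
Mul(Add(-577, -3523), Pow(Add(Function('f')(-6), -3431), -1)) = Mul(Add(-577, -3523), Pow(Add(6, -3431), -1)) = Mul(-4100, Pow(-3425, -1)) = Mul(-4100, Rational(-1, 3425)) = Rational(164, 137)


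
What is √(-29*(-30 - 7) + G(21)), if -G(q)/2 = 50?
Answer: √973 ≈ 31.193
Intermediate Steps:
G(q) = -100 (G(q) = -2*50 = -100)
√(-29*(-30 - 7) + G(21)) = √(-29*(-30 - 7) - 100) = √(-29*(-37) - 100) = √(1073 - 100) = √973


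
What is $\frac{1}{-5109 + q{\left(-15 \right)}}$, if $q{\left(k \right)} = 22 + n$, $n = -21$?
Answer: $- \frac{1}{5108} \approx -0.00019577$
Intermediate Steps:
$q{\left(k \right)} = 1$ ($q{\left(k \right)} = 22 - 21 = 1$)
$\frac{1}{-5109 + q{\left(-15 \right)}} = \frac{1}{-5109 + 1} = \frac{1}{-5108} = - \frac{1}{5108}$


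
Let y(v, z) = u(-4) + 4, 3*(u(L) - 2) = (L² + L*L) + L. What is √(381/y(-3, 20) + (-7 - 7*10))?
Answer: I*√110354/46 ≈ 7.2216*I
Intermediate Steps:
u(L) = 2 + L/3 + 2*L²/3 (u(L) = 2 + ((L² + L*L) + L)/3 = 2 + ((L² + L²) + L)/3 = 2 + (2*L² + L)/3 = 2 + (L + 2*L²)/3 = 2 + (L/3 + 2*L²/3) = 2 + L/3 + 2*L²/3)
y(v, z) = 46/3 (y(v, z) = (2 + (⅓)*(-4) + (⅔)*(-4)²) + 4 = (2 - 4/3 + (⅔)*16) + 4 = (2 - 4/3 + 32/3) + 4 = 34/3 + 4 = 46/3)
√(381/y(-3, 20) + (-7 - 7*10)) = √(381/(46/3) + (-7 - 7*10)) = √(381*(3/46) + (-7 - 70)) = √(1143/46 - 77) = √(-2399/46) = I*√110354/46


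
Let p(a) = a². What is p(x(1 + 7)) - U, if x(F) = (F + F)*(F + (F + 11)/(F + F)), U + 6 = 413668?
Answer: -392053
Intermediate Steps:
U = 413662 (U = -6 + 413668 = 413662)
x(F) = 2*F*(F + (11 + F)/(2*F)) (x(F) = (2*F)*(F + (11 + F)/((2*F))) = (2*F)*(F + (11 + F)*(1/(2*F))) = (2*F)*(F + (11 + F)/(2*F)) = 2*F*(F + (11 + F)/(2*F)))
p(x(1 + 7)) - U = (11 + (1 + 7) + 2*(1 + 7)²)² - 1*413662 = (11 + 8 + 2*8²)² - 413662 = (11 + 8 + 2*64)² - 413662 = (11 + 8 + 128)² - 413662 = 147² - 413662 = 21609 - 413662 = -392053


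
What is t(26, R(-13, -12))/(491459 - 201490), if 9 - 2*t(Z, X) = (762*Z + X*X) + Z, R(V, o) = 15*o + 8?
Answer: -49413/579938 ≈ -0.085204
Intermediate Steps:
R(V, o) = 8 + 15*o
t(Z, X) = 9/2 - 763*Z/2 - X²/2 (t(Z, X) = 9/2 - ((762*Z + X*X) + Z)/2 = 9/2 - ((762*Z + X²) + Z)/2 = 9/2 - ((X² + 762*Z) + Z)/2 = 9/2 - (X² + 763*Z)/2 = 9/2 + (-763*Z/2 - X²/2) = 9/2 - 763*Z/2 - X²/2)
t(26, R(-13, -12))/(491459 - 201490) = (9/2 - 763/2*26 - (8 + 15*(-12))²/2)/(491459 - 201490) = (9/2 - 9919 - (8 - 180)²/2)/289969 = (9/2 - 9919 - ½*(-172)²)*(1/289969) = (9/2 - 9919 - ½*29584)*(1/289969) = (9/2 - 9919 - 14792)*(1/289969) = -49413/2*1/289969 = -49413/579938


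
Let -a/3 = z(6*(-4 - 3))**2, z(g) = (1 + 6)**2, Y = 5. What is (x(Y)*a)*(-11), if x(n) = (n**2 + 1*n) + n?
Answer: 2773155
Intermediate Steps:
z(g) = 49 (z(g) = 7**2 = 49)
x(n) = n**2 + 2*n (x(n) = (n**2 + n) + n = (n + n**2) + n = n**2 + 2*n)
a = -7203 (a = -3*49**2 = -3*2401 = -7203)
(x(Y)*a)*(-11) = ((5*(2 + 5))*(-7203))*(-11) = ((5*7)*(-7203))*(-11) = (35*(-7203))*(-11) = -252105*(-11) = 2773155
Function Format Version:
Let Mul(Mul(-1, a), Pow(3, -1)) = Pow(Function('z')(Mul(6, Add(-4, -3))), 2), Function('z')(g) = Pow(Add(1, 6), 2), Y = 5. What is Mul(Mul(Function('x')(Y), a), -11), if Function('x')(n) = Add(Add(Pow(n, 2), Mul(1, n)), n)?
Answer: 2773155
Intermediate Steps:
Function('z')(g) = 49 (Function('z')(g) = Pow(7, 2) = 49)
Function('x')(n) = Add(Pow(n, 2), Mul(2, n)) (Function('x')(n) = Add(Add(Pow(n, 2), n), n) = Add(Add(n, Pow(n, 2)), n) = Add(Pow(n, 2), Mul(2, n)))
a = -7203 (a = Mul(-3, Pow(49, 2)) = Mul(-3, 2401) = -7203)
Mul(Mul(Function('x')(Y), a), -11) = Mul(Mul(Mul(5, Add(2, 5)), -7203), -11) = Mul(Mul(Mul(5, 7), -7203), -11) = Mul(Mul(35, -7203), -11) = Mul(-252105, -11) = 2773155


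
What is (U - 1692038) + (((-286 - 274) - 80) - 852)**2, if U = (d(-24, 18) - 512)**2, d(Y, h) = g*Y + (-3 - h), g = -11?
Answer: 606387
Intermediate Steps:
d(Y, h) = -3 - h - 11*Y (d(Y, h) = -11*Y + (-3 - h) = -3 - h - 11*Y)
U = 72361 (U = ((-3 - 1*18 - 11*(-24)) - 512)**2 = ((-3 - 18 + 264) - 512)**2 = (243 - 512)**2 = (-269)**2 = 72361)
(U - 1692038) + (((-286 - 274) - 80) - 852)**2 = (72361 - 1692038) + (((-286 - 274) - 80) - 852)**2 = -1619677 + ((-560 - 80) - 852)**2 = -1619677 + (-640 - 852)**2 = -1619677 + (-1492)**2 = -1619677 + 2226064 = 606387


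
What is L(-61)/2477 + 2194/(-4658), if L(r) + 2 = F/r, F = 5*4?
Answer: -166084127/351904913 ≈ -0.47196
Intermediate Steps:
F = 20
L(r) = -2 + 20/r
L(-61)/2477 + 2194/(-4658) = (-2 + 20/(-61))/2477 + 2194/(-4658) = (-2 + 20*(-1/61))*(1/2477) + 2194*(-1/4658) = (-2 - 20/61)*(1/2477) - 1097/2329 = -142/61*1/2477 - 1097/2329 = -142/151097 - 1097/2329 = -166084127/351904913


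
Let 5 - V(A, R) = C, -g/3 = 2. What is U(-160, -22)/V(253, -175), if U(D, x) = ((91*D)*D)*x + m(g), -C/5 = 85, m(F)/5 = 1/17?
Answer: -174254079/1462 ≈ -1.1919e+5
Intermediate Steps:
g = -6 (g = -3*2 = -6)
m(F) = 5/17
C = -425 (C = -5*85 = -425)
U(D, x) = 5/17 + 91*x*D**2 (U(D, x) = ((91*D)*D)*x + 5/17 = (91*D**2)*x + 5/17 = 91*x*D**2 + 5/17 = 5/17 + 91*x*D**2)
V(A, R) = 430 (V(A, R) = 5 - 1*(-425) = 5 + 425 = 430)
U(-160, -22)/V(253, -175) = (5/17 + 91*(-22)*(-160)**2)/430 = (5/17 + 91*(-22)*25600)*(1/430) = (5/17 - 51251200)*(1/430) = -871270395/17*1/430 = -174254079/1462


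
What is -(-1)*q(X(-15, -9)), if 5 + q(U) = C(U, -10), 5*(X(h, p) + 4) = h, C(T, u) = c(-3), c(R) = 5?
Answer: 0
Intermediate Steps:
C(T, u) = 5
X(h, p) = -4 + h/5
q(U) = 0 (q(U) = -5 + 5 = 0)
-(-1)*q(X(-15, -9)) = -(-1)*0 = -1*0 = 0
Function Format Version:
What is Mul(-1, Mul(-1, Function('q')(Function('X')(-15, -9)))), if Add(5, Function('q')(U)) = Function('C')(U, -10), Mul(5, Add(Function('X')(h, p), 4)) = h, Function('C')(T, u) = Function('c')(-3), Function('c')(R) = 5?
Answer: 0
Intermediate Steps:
Function('C')(T, u) = 5
Function('X')(h, p) = Add(-4, Mul(Rational(1, 5), h))
Function('q')(U) = 0 (Function('q')(U) = Add(-5, 5) = 0)
Mul(-1, Mul(-1, Function('q')(Function('X')(-15, -9)))) = Mul(-1, Mul(-1, 0)) = Mul(-1, 0) = 0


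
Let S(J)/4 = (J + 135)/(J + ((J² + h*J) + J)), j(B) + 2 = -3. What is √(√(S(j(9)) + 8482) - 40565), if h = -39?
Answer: √(-17889165 + 21*√3741654)/21 ≈ 201.18*I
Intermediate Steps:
j(B) = -5 (j(B) = -2 - 3 = -5)
S(J) = 4*(135 + J)/(J² - 37*J) (S(J) = 4*((J + 135)/(J + ((J² - 39*J) + J))) = 4*((135 + J)/(J + (J² - 38*J))) = 4*((135 + J)/(J² - 37*J)) = 4*(135 + J)/(J² - 37*J))
√(√(S(j(9)) + 8482) - 40565) = √(√(4*(135 - 5)/(-5*(-37 - 5)) + 8482) - 40565) = √(√(4*(-⅕)*130/(-42) + 8482) - 40565) = √(√(4*(-⅕)*(-1/42)*130 + 8482) - 40565) = √(√(52/21 + 8482) - 40565) = √(√(178174/21) - 40565) = √(√3741654/21 - 40565) = √(-40565 + √3741654/21)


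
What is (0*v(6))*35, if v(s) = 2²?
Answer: 0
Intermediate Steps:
v(s) = 4
(0*v(6))*35 = (0*4)*35 = 0*35 = 0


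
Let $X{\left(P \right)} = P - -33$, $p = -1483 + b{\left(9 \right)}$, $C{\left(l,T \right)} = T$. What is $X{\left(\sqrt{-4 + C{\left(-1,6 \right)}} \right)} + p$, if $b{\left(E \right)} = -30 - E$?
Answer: $-1489 + \sqrt{2} \approx -1487.6$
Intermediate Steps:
$p = -1522$ ($p = -1483 - 39 = -1522$)
$X{\left(P \right)} = 33 + P$ ($X{\left(P \right)} = P + 33 = 33 + P$)
$X{\left(\sqrt{-4 + C{\left(-1,6 \right)}} \right)} + p = \left(33 + \sqrt{-4 + 6}\right) - 1522 = \left(33 + \sqrt{2}\right) - 1522 = -1489 + \sqrt{2}$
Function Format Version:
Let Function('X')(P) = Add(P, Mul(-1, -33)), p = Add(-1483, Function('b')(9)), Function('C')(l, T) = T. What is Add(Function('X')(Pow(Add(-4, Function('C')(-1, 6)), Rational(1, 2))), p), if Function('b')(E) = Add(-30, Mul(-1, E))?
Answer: Add(-1489, Pow(2, Rational(1, 2))) ≈ -1487.6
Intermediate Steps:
p = -1522 (p = Add(-1483, Add(-30, Mul(-1, 9))) = Add(-1483, Add(-30, -9)) = Add(-1483, -39) = -1522)
Function('X')(P) = Add(33, P) (Function('X')(P) = Add(P, 33) = Add(33, P))
Add(Function('X')(Pow(Add(-4, Function('C')(-1, 6)), Rational(1, 2))), p) = Add(Add(33, Pow(Add(-4, 6), Rational(1, 2))), -1522) = Add(Add(33, Pow(2, Rational(1, 2))), -1522) = Add(-1489, Pow(2, Rational(1, 2)))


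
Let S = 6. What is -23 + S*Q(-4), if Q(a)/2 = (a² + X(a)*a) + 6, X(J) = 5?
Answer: 1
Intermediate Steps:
Q(a) = 12 + 2*a² + 10*a (Q(a) = 2*((a² + 5*a) + 6) = 2*(6 + a² + 5*a) = 12 + 2*a² + 10*a)
-23 + S*Q(-4) = -23 + 6*(12 + 2*(-4)² + 10*(-4)) = -23 + 6*(12 + 2*16 - 40) = -23 + 6*(12 + 32 - 40) = -23 + 6*4 = -23 + 24 = 1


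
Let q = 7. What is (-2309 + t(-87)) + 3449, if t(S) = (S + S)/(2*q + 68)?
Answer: 46653/41 ≈ 1137.9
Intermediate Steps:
t(S) = S/41 (t(S) = (S + S)/(2*7 + 68) = (2*S)/(14 + 68) = (2*S)/82 = (2*S)*(1/82) = S/41)
(-2309 + t(-87)) + 3449 = (-2309 + (1/41)*(-87)) + 3449 = (-2309 - 87/41) + 3449 = -94756/41 + 3449 = 46653/41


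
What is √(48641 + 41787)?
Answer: 2*√22607 ≈ 300.71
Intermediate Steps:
√(48641 + 41787) = √90428 = 2*√22607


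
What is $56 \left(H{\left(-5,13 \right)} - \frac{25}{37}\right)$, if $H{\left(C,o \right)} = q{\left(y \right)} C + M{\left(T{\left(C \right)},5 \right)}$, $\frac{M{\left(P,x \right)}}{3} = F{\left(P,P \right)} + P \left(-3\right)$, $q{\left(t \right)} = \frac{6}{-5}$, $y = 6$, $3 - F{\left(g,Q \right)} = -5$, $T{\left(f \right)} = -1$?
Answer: $\frac{79408}{37} \approx 2146.2$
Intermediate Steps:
$F{\left(g,Q \right)} = 8$ ($F{\left(g,Q \right)} = 3 - -5 = 3 + 5 = 8$)
$q{\left(t \right)} = - \frac{6}{5}$ ($q{\left(t \right)} = 6 \left(- \frac{1}{5}\right) = - \frac{6}{5}$)
$M{\left(P,x \right)} = 24 - 9 P$ ($M{\left(P,x \right)} = 3 \left(8 + P \left(-3\right)\right) = 3 \left(8 - 3 P\right) = 24 - 9 P$)
$H{\left(C,o \right)} = 33 - \frac{6 C}{5}$ ($H{\left(C,o \right)} = - \frac{6 C}{5} + \left(24 - -9\right) = - \frac{6 C}{5} + \left(24 + 9\right) = - \frac{6 C}{5} + 33 = 33 - \frac{6 C}{5}$)
$56 \left(H{\left(-5,13 \right)} - \frac{25}{37}\right) = 56 \left(\left(33 - -6\right) - \frac{25}{37}\right) = 56 \left(\left(33 + 6\right) - \frac{25}{37}\right) = 56 \left(39 - \frac{25}{37}\right) = 56 \cdot \frac{1418}{37} = \frac{79408}{37}$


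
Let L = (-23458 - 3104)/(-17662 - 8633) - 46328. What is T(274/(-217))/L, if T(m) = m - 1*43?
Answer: 84187825/88114166322 ≈ 0.00095544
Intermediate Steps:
T(m) = -43 + m (T(m) = m - 43 = -43 + m)
L = -406056066/8765 (L = -26562/(-26295) - 46328 = -26562*(-1/26295) - 46328 = 8854/8765 - 46328 = -406056066/8765 ≈ -46327.)
T(274/(-217))/L = (-43 + 274/(-217))/(-406056066/8765) = (-43 + 274*(-1/217))*(-8765/406056066) = (-43 - 274/217)*(-8765/406056066) = -9605/217*(-8765/406056066) = 84187825/88114166322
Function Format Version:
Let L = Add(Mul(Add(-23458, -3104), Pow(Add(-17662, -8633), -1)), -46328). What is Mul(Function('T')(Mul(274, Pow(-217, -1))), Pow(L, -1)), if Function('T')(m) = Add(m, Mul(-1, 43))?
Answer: Rational(84187825, 88114166322) ≈ 0.00095544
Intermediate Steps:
Function('T')(m) = Add(-43, m) (Function('T')(m) = Add(m, -43) = Add(-43, m))
L = Rational(-406056066, 8765) (L = Add(Mul(-26562, Pow(-26295, -1)), -46328) = Add(Mul(-26562, Rational(-1, 26295)), -46328) = Add(Rational(8854, 8765), -46328) = Rational(-406056066, 8765) ≈ -46327.)
Mul(Function('T')(Mul(274, Pow(-217, -1))), Pow(L, -1)) = Mul(Add(-43, Mul(274, Pow(-217, -1))), Pow(Rational(-406056066, 8765), -1)) = Mul(Add(-43, Mul(274, Rational(-1, 217))), Rational(-8765, 406056066)) = Mul(Add(-43, Rational(-274, 217)), Rational(-8765, 406056066)) = Mul(Rational(-9605, 217), Rational(-8765, 406056066)) = Rational(84187825, 88114166322)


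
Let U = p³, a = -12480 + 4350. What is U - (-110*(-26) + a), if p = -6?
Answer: 5054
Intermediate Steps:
a = -8130
U = -216 (U = (-6)³ = -216)
U - (-110*(-26) + a) = -216 - (-110*(-26) - 8130) = -216 - (2860 - 8130) = -216 - 1*(-5270) = -216 + 5270 = 5054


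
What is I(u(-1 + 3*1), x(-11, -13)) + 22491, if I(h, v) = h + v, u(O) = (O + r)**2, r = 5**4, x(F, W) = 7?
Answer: 415627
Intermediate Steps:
r = 625
u(O) = (625 + O)**2 (u(O) = (O + 625)**2 = (625 + O)**2)
I(u(-1 + 3*1), x(-11, -13)) + 22491 = ((625 + (-1 + 3*1))**2 + 7) + 22491 = ((625 + (-1 + 3))**2 + 7) + 22491 = ((625 + 2)**2 + 7) + 22491 = (627**2 + 7) + 22491 = (393129 + 7) + 22491 = 393136 + 22491 = 415627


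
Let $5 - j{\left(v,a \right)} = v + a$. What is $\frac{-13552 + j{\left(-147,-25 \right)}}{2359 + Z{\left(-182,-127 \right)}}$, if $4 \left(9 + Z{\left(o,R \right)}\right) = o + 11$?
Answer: $- \frac{53500}{9229} \approx -5.7969$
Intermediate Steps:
$Z{\left(o,R \right)} = - \frac{25}{4} + \frac{o}{4}$ ($Z{\left(o,R \right)} = -9 + \frac{o + 11}{4} = -9 + \frac{11 + o}{4} = -9 + \left(\frac{11}{4} + \frac{o}{4}\right) = - \frac{25}{4} + \frac{o}{4}$)
$j{\left(v,a \right)} = 5 - a - v$ ($j{\left(v,a \right)} = 5 - \left(v + a\right) = 5 - \left(a + v\right) = 5 - a - v$)
$\frac{-13552 + j{\left(-147,-25 \right)}}{2359 + Z{\left(-182,-127 \right)}} = \frac{-13552 - -177}{2359 + \left(- \frac{25}{4} + \frac{1}{4} \left(-182\right)\right)} = \frac{-13552 + \left(5 + 25 + 147\right)}{2359 - \frac{207}{4}} = \frac{-13552 + 177}{2359 - \frac{207}{4}} = - \frac{13375}{\frac{9229}{4}} = \left(-13375\right) \frac{4}{9229} = - \frac{53500}{9229}$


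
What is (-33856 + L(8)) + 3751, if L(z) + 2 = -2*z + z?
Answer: -30115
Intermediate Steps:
L(z) = -2 - z (L(z) = -2 + (-2*z + z) = -2 - z)
(-33856 + L(8)) + 3751 = (-33856 + (-2 - 1*8)) + 3751 = (-33856 + (-2 - 8)) + 3751 = (-33856 - 10) + 3751 = -33866 + 3751 = -30115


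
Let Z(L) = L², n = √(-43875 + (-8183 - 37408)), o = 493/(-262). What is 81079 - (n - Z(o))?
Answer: 5565829925/68644 - I*√89466 ≈ 81083.0 - 299.11*I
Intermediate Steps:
o = -493/262 (o = 493*(-1/262) = -493/262 ≈ -1.8817)
n = I*√89466 (n = √(-43875 - 45591) = √(-89466) = I*√89466 ≈ 299.11*I)
81079 - (n - Z(o)) = 81079 - (I*√89466 - (-493/262)²) = 81079 - (I*√89466 - 1*243049/68644) = 81079 - (I*√89466 - 243049/68644) = 81079 - (-243049/68644 + I*√89466) = 81079 + (243049/68644 - I*√89466) = 5565829925/68644 - I*√89466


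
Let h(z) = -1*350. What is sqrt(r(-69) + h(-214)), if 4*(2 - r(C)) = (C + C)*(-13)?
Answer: 3*I*sqrt(354)/2 ≈ 28.222*I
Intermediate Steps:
h(z) = -350
r(C) = 2 + 13*C/2 (r(C) = 2 - (C + C)*(-13)/4 = 2 - 2*C*(-13)/4 = 2 - (-13)*C/2 = 2 + 13*C/2)
sqrt(r(-69) + h(-214)) = sqrt((2 + (13/2)*(-69)) - 350) = sqrt((2 - 897/2) - 350) = sqrt(-893/2 - 350) = sqrt(-1593/2) = 3*I*sqrt(354)/2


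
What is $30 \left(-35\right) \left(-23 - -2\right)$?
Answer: $22050$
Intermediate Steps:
$30 \left(-35\right) \left(-23 - -2\right) = - 1050 \left(-23 + 2\right) = \left(-1050\right) \left(-21\right) = 22050$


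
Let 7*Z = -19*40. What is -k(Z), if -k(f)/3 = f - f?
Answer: 0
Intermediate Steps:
Z = -760/7 (Z = (-19*40)/7 = (⅐)*(-760) = -760/7 ≈ -108.57)
k(f) = 0 (k(f) = -3*(f - f) = -3*0 = 0)
-k(Z) = -1*0 = 0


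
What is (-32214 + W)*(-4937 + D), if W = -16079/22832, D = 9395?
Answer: -1639487737083/11416 ≈ -1.4361e+8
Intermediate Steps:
W = -16079/22832 (W = -16079*1/22832 = -16079/22832 ≈ -0.70423)
(-32214 + W)*(-4937 + D) = (-32214 - 16079/22832)*(-4937 + 9395) = -735526127/22832*4458 = -1639487737083/11416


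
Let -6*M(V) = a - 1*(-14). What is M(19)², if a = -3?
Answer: 121/36 ≈ 3.3611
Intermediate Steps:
M(V) = -11/6 (M(V) = -(-3 - 1*(-14))/6 = -(-3 + 14)/6 = -⅙*11 = -11/6)
M(19)² = (-11/6)² = 121/36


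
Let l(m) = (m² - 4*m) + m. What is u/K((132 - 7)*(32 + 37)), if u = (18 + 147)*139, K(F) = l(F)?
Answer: 1529/4957650 ≈ 0.00030841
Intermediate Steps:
l(m) = m² - 3*m
K(F) = F*(-3 + F)
u = 22935 (u = 165*139 = 22935)
u/K((132 - 7)*(32 + 37)) = 22935/((((132 - 7)*(32 + 37))*(-3 + (132 - 7)*(32 + 37)))) = 22935/(((125*69)*(-3 + 125*69))) = 22935/((8625*(-3 + 8625))) = 22935/((8625*8622)) = 22935/74364750 = 22935*(1/74364750) = 1529/4957650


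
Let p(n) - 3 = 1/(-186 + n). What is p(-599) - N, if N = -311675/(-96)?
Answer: -244438891/75360 ≈ -3243.6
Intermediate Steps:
N = 311675/96 (N = -311675*(-1)/96 = -455*(-685/96) = 311675/96 ≈ 3246.6)
p(n) = 3 + 1/(-186 + n)
p(-599) - N = (-557 + 3*(-599))/(-186 - 599) - 1*311675/96 = (-557 - 1797)/(-785) - 311675/96 = -1/785*(-2354) - 311675/96 = 2354/785 - 311675/96 = -244438891/75360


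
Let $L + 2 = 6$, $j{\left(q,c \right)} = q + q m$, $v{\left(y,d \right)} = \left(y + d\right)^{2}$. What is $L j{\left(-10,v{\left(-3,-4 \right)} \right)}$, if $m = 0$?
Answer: $-40$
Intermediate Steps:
$v{\left(y,d \right)} = \left(d + y\right)^{2}$
$j{\left(q,c \right)} = q$ ($j{\left(q,c \right)} = q + q 0 = q + 0 = q$)
$L = 4$ ($L = -2 + 6 = 4$)
$L j{\left(-10,v{\left(-3,-4 \right)} \right)} = 4 \left(-10\right) = -40$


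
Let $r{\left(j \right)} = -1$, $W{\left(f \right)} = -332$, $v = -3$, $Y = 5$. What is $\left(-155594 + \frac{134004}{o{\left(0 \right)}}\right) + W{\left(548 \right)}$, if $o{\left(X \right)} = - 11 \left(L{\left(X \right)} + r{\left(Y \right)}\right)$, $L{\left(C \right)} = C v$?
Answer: $- \frac{1581182}{11} \approx -1.4374 \cdot 10^{5}$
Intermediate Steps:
$L{\left(C \right)} = - 3 C$ ($L{\left(C \right)} = C \left(-3\right) = - 3 C$)
$o{\left(X \right)} = 11 + 33 X$ ($o{\left(X \right)} = - 11 \left(- 3 X - 1\right) = - 11 \left(-1 - 3 X\right) = 11 + 33 X$)
$\left(-155594 + \frac{134004}{o{\left(0 \right)}}\right) + W{\left(548 \right)} = \left(-155594 + \frac{134004}{11 + 33 \cdot 0}\right) - 332 = \left(-155594 + \frac{134004}{11 + 0}\right) - 332 = \left(-155594 + \frac{134004}{11}\right) - 332 = - \frac{1577530}{11} - 332 = - \frac{1581182}{11}$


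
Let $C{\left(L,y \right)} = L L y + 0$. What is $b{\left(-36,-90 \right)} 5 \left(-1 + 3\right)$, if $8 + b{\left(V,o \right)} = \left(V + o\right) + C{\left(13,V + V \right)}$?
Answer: $-123020$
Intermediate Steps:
$C{\left(L,y \right)} = y L^{2}$ ($C{\left(L,y \right)} = L^{2} y + 0 = y L^{2} + 0 = y L^{2}$)
$b{\left(V,o \right)} = -8 + o + 339 V$ ($b{\left(V,o \right)} = -8 + \left(\left(V + o\right) + \left(V + V\right) 13^{2}\right) = -8 + \left(\left(V + o\right) + 2 V 169\right) = -8 + \left(\left(V + o\right) + 338 V\right) = -8 + \left(o + 339 V\right) = -8 + o + 339 V$)
$b{\left(-36,-90 \right)} 5 \left(-1 + 3\right) = \left(-8 - 90 + 339 \left(-36\right)\right) 5 \left(-1 + 3\right) = \left(-8 - 90 - 12204\right) 5 \cdot 2 = \left(-12302\right) 10 = -123020$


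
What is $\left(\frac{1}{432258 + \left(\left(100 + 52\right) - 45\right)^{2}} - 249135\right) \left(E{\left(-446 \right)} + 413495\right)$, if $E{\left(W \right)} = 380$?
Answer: $- \frac{4159178247080500}{40337} \approx -1.0311 \cdot 10^{11}$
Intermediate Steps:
$\left(\frac{1}{432258 + \left(\left(100 + 52\right) - 45\right)^{2}} - 249135\right) \left(E{\left(-446 \right)} + 413495\right) = \left(\frac{1}{432258 + \left(\left(100 + 52\right) - 45\right)^{2}} - 249135\right) \left(380 + 413495\right) = \left(\frac{1}{432258 + \left(152 - 45\right)^{2}} - 249135\right) 413875 = \left(\frac{1}{432258 + 107^{2}} - 249135\right) 413875 = \left(\frac{1}{432258 + 11449} - 249135\right) 413875 = \left(\frac{1}{443707} - 249135\right) 413875 = \left(- \frac{110542943444}{443707}\right) 413875 = - \frac{4159178247080500}{40337}$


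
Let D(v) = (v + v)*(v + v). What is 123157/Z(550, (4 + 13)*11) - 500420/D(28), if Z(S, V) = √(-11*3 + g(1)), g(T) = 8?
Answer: -125105/784 - 123157*I/5 ≈ -159.57 - 24631.0*I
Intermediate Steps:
D(v) = 4*v² (D(v) = (2*v)*(2*v) = 4*v²)
Z(S, V) = 5*I (Z(S, V) = √(-11*3 + 8) = √(-33 + 8) = √(-25) = 5*I)
123157/Z(550, (4 + 13)*11) - 500420/D(28) = 123157/((5*I)) - 500420/(4*28²) = 123157*(-I/5) - 500420/(4*784) = -123157*I/5 - 500420/3136 = -123157*I/5 - 500420*1/3136 = -123157*I/5 - 125105/784 = -125105/784 - 123157*I/5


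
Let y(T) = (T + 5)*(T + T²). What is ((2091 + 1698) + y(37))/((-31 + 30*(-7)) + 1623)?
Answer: 62841/1382 ≈ 45.471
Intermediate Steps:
y(T) = (5 + T)*(T + T²)
((2091 + 1698) + y(37))/((-31 + 30*(-7)) + 1623) = ((2091 + 1698) + 37*(5 + 37² + 6*37))/((-31 + 30*(-7)) + 1623) = (3789 + 37*(5 + 1369 + 222))/((-31 - 210) + 1623) = (3789 + 37*1596)/(-241 + 1623) = (3789 + 59052)/1382 = 62841*(1/1382) = 62841/1382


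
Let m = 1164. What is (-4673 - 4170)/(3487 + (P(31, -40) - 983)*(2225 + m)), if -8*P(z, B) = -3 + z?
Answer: 17686/6679523 ≈ 0.0026478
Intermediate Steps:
P(z, B) = 3/8 - z/8 (P(z, B) = -(-3 + z)/8 = 3/8 - z/8)
(-4673 - 4170)/(3487 + (P(31, -40) - 983)*(2225 + m)) = (-4673 - 4170)/(3487 + ((3/8 - ⅛*31) - 983)*(2225 + 1164)) = -8843/(3487 + ((3/8 - 31/8) - 983)*3389) = -8843/(3487 + (-7/2 - 983)*3389) = -8843/(3487 - 1973/2*3389) = -8843/(3487 - 6686497/2) = -8843/(-6679523/2) = -8843*(-2/6679523) = 17686/6679523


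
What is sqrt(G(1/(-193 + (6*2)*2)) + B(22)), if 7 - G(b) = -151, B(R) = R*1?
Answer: 6*sqrt(5) ≈ 13.416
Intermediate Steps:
B(R) = R
G(b) = 158 (G(b) = 7 - 1*(-151) = 7 + 151 = 158)
sqrt(G(1/(-193 + (6*2)*2)) + B(22)) = sqrt(158 + 22) = sqrt(180) = 6*sqrt(5)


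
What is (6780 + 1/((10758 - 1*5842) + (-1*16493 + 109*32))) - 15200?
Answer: -68109381/8089 ≈ -8420.0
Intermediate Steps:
(6780 + 1/((10758 - 1*5842) + (-1*16493 + 109*32))) - 15200 = (6780 + 1/((10758 - 5842) + (-16493 + 3488))) - 15200 = (6780 + 1/(4916 - 13005)) - 15200 = (6780 + 1/(-8089)) - 15200 = (6780 - 1/8089) - 15200 = 54843419/8089 - 15200 = -68109381/8089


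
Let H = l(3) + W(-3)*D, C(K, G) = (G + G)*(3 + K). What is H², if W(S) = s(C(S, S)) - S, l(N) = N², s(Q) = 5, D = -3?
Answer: 225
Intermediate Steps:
C(K, G) = 2*G*(3 + K) (C(K, G) = (2*G)*(3 + K) = 2*G*(3 + K))
W(S) = 5 - S
H = -15 (H = 3² + (5 - 1*(-3))*(-3) = 9 + (5 + 3)*(-3) = 9 + 8*(-3) = 9 - 24 = -15)
H² = (-15)² = 225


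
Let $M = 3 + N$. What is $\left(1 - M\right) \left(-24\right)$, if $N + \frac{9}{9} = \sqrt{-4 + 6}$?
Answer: $24 + 24 \sqrt{2} \approx 57.941$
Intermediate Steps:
$N = -1 + \sqrt{2}$ ($N = -1 + \sqrt{-4 + 6} = -1 + \sqrt{2} \approx 0.41421$)
$M = 2 + \sqrt{2}$ ($M = 3 - \left(1 - \sqrt{2}\right) = 2 + \sqrt{2} \approx 3.4142$)
$\left(1 - M\right) \left(-24\right) = \left(1 - \left(2 + \sqrt{2}\right)\right) \left(-24\right) = \left(-1 - \sqrt{2}\right) \left(-24\right) = 24 + 24 \sqrt{2}$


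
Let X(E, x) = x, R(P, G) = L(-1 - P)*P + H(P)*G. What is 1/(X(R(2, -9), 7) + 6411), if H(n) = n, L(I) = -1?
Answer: 1/6418 ≈ 0.00015581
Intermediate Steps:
R(P, G) = -P + G*P (R(P, G) = -P + P*G = -P + G*P)
1/(X(R(2, -9), 7) + 6411) = 1/(7 + 6411) = 1/6418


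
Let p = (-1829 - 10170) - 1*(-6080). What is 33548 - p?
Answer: 39467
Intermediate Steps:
p = -5919 (p = -11999 + 6080 = -5919)
33548 - p = 33548 - 1*(-5919) = 33548 + 5919 = 39467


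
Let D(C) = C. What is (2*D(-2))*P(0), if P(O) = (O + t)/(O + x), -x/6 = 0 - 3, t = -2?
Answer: 4/9 ≈ 0.44444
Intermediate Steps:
x = 18 (x = -6*(0 - 3) = -6*(-3) = 18)
P(O) = (-2 + O)/(18 + O) (P(O) = (O - 2)/(O + 18) = (-2 + O)/(18 + O))
(2*D(-2))*P(0) = (2*(-2))*((-2 + 0)/(18 + 0)) = -4*(-2)/18 = -2*(-2)/9 = -4*(-⅑) = 4/9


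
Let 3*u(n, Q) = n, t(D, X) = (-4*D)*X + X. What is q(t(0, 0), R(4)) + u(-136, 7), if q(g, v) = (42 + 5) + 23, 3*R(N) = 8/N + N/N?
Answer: 74/3 ≈ 24.667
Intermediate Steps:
t(D, X) = X - 4*D*X (t(D, X) = -4*D*X + X = X - 4*D*X)
R(N) = ⅓ + 8/(3*N) (R(N) = (8/N + N/N)/3 = (8/N + 1)/3 = (1 + 8/N)/3 = ⅓ + 8/(3*N))
q(g, v) = 70 (q(g, v) = 47 + 23 = 70)
u(n, Q) = n/3
q(t(0, 0), R(4)) + u(-136, 7) = 70 + (⅓)*(-136) = 70 - 136/3 = 74/3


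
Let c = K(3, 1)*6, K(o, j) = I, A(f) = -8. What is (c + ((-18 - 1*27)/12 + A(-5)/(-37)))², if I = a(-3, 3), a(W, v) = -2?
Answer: 5285401/21904 ≈ 241.30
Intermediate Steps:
I = -2
K(o, j) = -2
c = -12 (c = -2*6 = -12)
(c + ((-18 - 1*27)/12 + A(-5)/(-37)))² = (-12 + ((-18 - 1*27)/12 - 8/(-37)))² = (-12 + ((-18 - 27)*(1/12) - 8*(-1/37)))² = (-12 + (-45*1/12 + 8/37))² = (-12 + (-15/4 + 8/37))² = (-12 - 523/148)² = (-2299/148)² = 5285401/21904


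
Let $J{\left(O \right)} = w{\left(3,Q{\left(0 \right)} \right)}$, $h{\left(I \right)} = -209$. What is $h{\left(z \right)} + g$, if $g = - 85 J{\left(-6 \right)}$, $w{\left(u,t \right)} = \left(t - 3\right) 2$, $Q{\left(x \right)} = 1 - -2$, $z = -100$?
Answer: $-209$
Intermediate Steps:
$Q{\left(x \right)} = 3$ ($Q{\left(x \right)} = 1 + 2 = 3$)
$w{\left(u,t \right)} = -6 + 2 t$ ($w{\left(u,t \right)} = \left(-3 + t\right) 2 = -6 + 2 t$)
$J{\left(O \right)} = 0$ ($J{\left(O \right)} = -6 + 2 \cdot 3 = -6 + 6 = 0$)
$g = 0$ ($g = \left(-85\right) 0 = 0$)
$h{\left(z \right)} + g = -209 + 0 = -209$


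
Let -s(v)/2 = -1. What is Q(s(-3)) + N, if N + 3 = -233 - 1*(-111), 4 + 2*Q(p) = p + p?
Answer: -125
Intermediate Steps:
s(v) = 2 (s(v) = -2*(-1) = 2)
Q(p) = -2 + p (Q(p) = -2 + (p + p)/2 = -2 + (2*p)/2 = -2 + p)
N = -125 (N = -3 + (-233 - 1*(-111)) = -3 + (-233 + 111) = -3 - 122 = -125)
Q(s(-3)) + N = (-2 + 2) - 125 = 0 - 125 = -125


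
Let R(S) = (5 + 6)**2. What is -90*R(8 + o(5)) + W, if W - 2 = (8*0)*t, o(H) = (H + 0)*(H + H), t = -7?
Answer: -10888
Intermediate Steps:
o(H) = 2*H**2 (o(H) = H*(2*H) = 2*H**2)
R(S) = 121 (R(S) = 11**2 = 121)
W = 2 (W = 2 + (8*0)*(-7) = 2 + 0*(-7) = 2 + 0 = 2)
-90*R(8 + o(5)) + W = -90*121 + 2 = -10890 + 2 = -10888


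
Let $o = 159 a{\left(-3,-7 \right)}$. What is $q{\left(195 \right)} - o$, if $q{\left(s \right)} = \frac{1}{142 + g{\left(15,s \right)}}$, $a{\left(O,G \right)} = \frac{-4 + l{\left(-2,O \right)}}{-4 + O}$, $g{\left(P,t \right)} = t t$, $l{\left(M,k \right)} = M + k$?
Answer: $- \frac{54616970}{267169} \approx -204.43$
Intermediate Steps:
$g{\left(P,t \right)} = t^{2}$
$a{\left(O,G \right)} = \frac{-6 + O}{-4 + O}$ ($a{\left(O,G \right)} = \frac{-4 + \left(-2 + O\right)}{-4 + O} = \frac{-6 + O}{-4 + O}$)
$q{\left(s \right)} = \frac{1}{142 + s^{2}}$
$o = \frac{1431}{7}$ ($o = 159 \frac{-6 - 3}{-4 - 3} = 159 \frac{1}{-7} \left(-9\right) = 159 \left(\left(- \frac{1}{7}\right) \left(-9\right)\right) = 159 \cdot \frac{9}{7} = \frac{1431}{7} \approx 204.43$)
$q{\left(195 \right)} - o = \frac{1}{142 + 195^{2}} - \frac{1431}{7} = \frac{1}{142 + 38025} - \frac{1431}{7} = \frac{1}{38167} - \frac{1431}{7} = - \frac{54616970}{267169}$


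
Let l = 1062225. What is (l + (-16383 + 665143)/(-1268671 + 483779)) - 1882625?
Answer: -160981511390/196223 ≈ -8.2040e+5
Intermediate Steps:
(l + (-16383 + 665143)/(-1268671 + 483779)) - 1882625 = (1062225 + (-16383 + 665143)/(-1268671 + 483779)) - 1882625 = (1062225 + 648760/(-784892)) - 1882625 = (1062225 + 648760*(-1/784892)) - 1882625 = (1062225 - 162190/196223) - 1882625 = 208432813985/196223 - 1882625 = -160981511390/196223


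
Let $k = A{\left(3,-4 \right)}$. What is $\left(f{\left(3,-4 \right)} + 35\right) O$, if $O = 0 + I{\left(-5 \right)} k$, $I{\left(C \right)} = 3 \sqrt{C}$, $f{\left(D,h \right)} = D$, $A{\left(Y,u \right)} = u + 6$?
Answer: $228 i \sqrt{5} \approx 509.82 i$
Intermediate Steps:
$A{\left(Y,u \right)} = 6 + u$
$k = 2$ ($k = 6 - 4 = 2$)
$O = 6 i \sqrt{5}$ ($O = 0 + 3 \sqrt{-5} \cdot 2 = 0 + 3 i \sqrt{5} \cdot 2 = 0 + 6 i \sqrt{5} = 6 i \sqrt{5} \approx 13.416 i$)
$\left(f{\left(3,-4 \right)} + 35\right) O = \left(3 + 35\right) 6 i \sqrt{5} = 38 \cdot 6 i \sqrt{5} = 228 i \sqrt{5}$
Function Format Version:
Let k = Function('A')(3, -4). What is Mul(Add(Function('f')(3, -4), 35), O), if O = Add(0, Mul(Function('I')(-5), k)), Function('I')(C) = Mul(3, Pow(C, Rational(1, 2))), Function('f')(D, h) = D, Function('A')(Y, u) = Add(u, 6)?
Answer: Mul(228, I, Pow(5, Rational(1, 2))) ≈ Mul(509.82, I)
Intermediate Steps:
Function('A')(Y, u) = Add(6, u)
k = 2 (k = Add(6, -4) = 2)
O = Mul(6, I, Pow(5, Rational(1, 2))) (O = Add(0, Mul(Mul(3, Pow(-5, Rational(1, 2))), 2)) = Add(0, Mul(Mul(3, Mul(I, Pow(5, Rational(1, 2)))), 2)) = Add(0, Mul(Mul(3, I, Pow(5, Rational(1, 2))), 2)) = Add(0, Mul(6, I, Pow(5, Rational(1, 2)))) = Mul(6, I, Pow(5, Rational(1, 2))) ≈ Mul(13.416, I))
Mul(Add(Function('f')(3, -4), 35), O) = Mul(Add(3, 35), Mul(6, I, Pow(5, Rational(1, 2)))) = Mul(38, Mul(6, I, Pow(5, Rational(1, 2)))) = Mul(228, I, Pow(5, Rational(1, 2)))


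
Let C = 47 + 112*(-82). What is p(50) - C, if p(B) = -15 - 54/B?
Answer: 228023/25 ≈ 9120.9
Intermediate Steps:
C = -9137 (C = 47 - 9184 = -9137)
p(50) - C = (-15 - 54/50) - 1*(-9137) = (-15 - 54*1/50) + 9137 = (-15 - 27/25) + 9137 = -402/25 + 9137 = 228023/25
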